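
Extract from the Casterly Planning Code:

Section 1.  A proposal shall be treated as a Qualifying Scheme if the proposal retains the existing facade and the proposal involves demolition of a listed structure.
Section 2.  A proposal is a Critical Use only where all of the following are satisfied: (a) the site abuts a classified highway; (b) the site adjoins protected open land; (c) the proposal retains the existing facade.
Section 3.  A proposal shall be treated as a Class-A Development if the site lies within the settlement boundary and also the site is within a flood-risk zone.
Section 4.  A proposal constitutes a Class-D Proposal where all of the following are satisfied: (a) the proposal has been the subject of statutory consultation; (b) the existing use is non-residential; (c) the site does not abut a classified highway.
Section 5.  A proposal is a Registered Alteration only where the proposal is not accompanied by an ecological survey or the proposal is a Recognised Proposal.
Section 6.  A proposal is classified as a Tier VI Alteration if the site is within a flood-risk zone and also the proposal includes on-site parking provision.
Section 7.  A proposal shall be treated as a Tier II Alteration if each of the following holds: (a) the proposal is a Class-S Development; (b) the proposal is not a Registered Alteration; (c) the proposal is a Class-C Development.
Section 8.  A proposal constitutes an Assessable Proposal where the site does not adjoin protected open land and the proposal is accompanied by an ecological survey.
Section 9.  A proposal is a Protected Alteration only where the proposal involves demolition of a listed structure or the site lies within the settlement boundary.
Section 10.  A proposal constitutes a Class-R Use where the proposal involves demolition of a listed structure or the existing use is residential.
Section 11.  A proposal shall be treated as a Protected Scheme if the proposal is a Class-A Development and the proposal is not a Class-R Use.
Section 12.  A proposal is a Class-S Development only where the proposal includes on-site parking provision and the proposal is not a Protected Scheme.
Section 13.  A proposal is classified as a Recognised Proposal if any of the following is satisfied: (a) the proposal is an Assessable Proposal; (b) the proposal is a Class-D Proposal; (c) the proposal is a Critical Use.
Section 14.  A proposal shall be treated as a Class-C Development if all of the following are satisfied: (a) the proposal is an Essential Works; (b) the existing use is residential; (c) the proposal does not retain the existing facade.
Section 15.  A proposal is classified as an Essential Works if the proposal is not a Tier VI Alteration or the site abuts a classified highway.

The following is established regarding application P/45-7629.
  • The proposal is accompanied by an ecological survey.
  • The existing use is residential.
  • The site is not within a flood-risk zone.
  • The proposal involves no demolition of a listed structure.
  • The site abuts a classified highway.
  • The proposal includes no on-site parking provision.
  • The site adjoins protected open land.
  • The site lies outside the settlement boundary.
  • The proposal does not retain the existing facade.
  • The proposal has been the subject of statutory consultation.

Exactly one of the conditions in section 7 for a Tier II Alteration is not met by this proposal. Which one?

Class-S Development

Under section 3: the site lies within the settlement boundary? no; and the site is within a flood-risk zone? no. So the proposal is not a Class-A Development.
Under section 10: the proposal involves demolition of a listed structure? no; or the existing use is residential? yes. So the proposal is a Class-R Use.
Under section 11: Class-A Development (section 3)? no; and not a Class-R Use (section 10)? no. So the proposal is not a Protected Scheme.
Under section 12: the proposal includes on-site parking provision? no; and not a Protected Scheme (section 11)? yes. So the proposal is not a Class-S Development.
Under section 8: the site does not adjoin protected open land? no; and the proposal is accompanied by an ecological survey? yes. So the proposal is not an Assessable Proposal.
Under section 4: the proposal has been the subject of statutory consultation? yes; and the existing use is non-residential? no; and the site does not abut a classified highway? no. So the proposal is not a Class-D Proposal.
Under section 2: the site abuts a classified highway? yes; and the site adjoins protected open land? yes; and the proposal retains the existing facade? no. So the proposal is not a Critical Use.
Under section 13: Assessable Proposal (section 8)? no; or Class-D Proposal (section 4)? no; or Critical Use (section 2)? no. So the proposal is not a Recognised Proposal.
Under section 5: the proposal is not accompanied by an ecological survey? no; or Recognised Proposal (section 13)? no. So the proposal is not a Registered Alteration.
Under section 6: the site is within a flood-risk zone? no; and the proposal includes on-site parking provision? no. So the proposal is not a Tier VI Alteration.
Under section 15: not a Tier VI Alteration (section 6)? yes; or the site abuts a classified highway? yes. So the proposal is an Essential Works.
Under section 14: Essential Works (section 15)? yes; and the existing use is residential? yes; and the proposal does not retain the existing facade? yes. So the proposal is a Class-C Development.
Under section 7: Class-S Development (section 12)? no; and not a Registered Alteration (section 5)? yes; and Class-C Development (section 14)? yes. So the proposal is not a Tier II Alteration.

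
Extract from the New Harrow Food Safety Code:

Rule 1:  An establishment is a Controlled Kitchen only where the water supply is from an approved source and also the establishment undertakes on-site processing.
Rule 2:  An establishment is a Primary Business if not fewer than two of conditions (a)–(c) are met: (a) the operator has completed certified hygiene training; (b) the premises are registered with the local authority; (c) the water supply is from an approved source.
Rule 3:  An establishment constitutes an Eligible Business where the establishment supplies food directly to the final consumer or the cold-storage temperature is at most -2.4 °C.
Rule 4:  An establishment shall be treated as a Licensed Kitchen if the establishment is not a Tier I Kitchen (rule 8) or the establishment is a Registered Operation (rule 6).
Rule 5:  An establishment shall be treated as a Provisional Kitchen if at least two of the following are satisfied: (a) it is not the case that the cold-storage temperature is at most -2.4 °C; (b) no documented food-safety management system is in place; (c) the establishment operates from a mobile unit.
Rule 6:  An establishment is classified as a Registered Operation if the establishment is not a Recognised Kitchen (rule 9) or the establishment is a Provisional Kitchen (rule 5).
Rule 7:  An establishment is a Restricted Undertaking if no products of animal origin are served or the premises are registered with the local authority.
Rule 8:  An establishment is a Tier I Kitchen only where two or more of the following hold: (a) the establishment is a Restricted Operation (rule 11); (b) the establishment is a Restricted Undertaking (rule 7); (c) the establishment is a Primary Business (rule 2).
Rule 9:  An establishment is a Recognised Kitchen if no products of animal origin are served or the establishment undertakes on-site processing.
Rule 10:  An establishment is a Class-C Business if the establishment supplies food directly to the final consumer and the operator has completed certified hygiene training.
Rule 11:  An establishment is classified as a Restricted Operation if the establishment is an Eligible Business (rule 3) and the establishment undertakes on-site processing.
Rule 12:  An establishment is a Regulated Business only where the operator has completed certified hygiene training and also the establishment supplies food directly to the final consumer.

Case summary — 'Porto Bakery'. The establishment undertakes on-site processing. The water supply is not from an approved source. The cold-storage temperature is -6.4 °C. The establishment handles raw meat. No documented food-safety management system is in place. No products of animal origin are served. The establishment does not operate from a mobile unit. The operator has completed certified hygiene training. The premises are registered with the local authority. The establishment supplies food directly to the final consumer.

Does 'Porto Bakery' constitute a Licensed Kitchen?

rule 3 — Eligible Business: [the establishment supplies food directly to the final consumer? yes] OR [cold-storage temperature: -6.4 °C ≤ -2.4 °C? yes] → satisfied.
rule 11 — Restricted Operation: [Eligible Business (rule 3)? yes] AND [the establishment undertakes on-site processing? yes] → satisfied.
rule 7 — Restricted Undertaking: [no products of animal origin are served? yes] OR [the premises are registered with the local authority? yes] → satisfied.
rule 2 — Primary Business: the operator has completed certified hygiene training? yes; the premises are registered with the local authority? yes; the water supply is from an approved source? no — 2 of 3 hold (need ≥2) → satisfied.
rule 8 — Tier I Kitchen: Restricted Operation (rule 11)? yes; Restricted Undertaking (rule 7)? yes; Primary Business (rule 2)? yes — 3 of 3 hold (need ≥2) → satisfied.
rule 9 — Recognised Kitchen: [no products of animal origin are served? yes] OR [the establishment undertakes on-site processing? yes] → satisfied.
rule 5 — Provisional Kitchen: cold-storage temperature: -6.4 °C ≤ -2.4 °C? yes, so negated condition no; no documented food-safety management system is in place? yes; the establishment operates from a mobile unit? no — 1 of 3 hold (need ≥2) → not satisfied.
rule 6 — Registered Operation: [not a Recognised Kitchen (rule 9)? no] OR [Provisional Kitchen (rule 5)? no] → not satisfied.
rule 4 — Licensed Kitchen: [not a Tier I Kitchen (rule 8)? no] OR [Registered Operation (rule 6)? no] → not satisfied.

No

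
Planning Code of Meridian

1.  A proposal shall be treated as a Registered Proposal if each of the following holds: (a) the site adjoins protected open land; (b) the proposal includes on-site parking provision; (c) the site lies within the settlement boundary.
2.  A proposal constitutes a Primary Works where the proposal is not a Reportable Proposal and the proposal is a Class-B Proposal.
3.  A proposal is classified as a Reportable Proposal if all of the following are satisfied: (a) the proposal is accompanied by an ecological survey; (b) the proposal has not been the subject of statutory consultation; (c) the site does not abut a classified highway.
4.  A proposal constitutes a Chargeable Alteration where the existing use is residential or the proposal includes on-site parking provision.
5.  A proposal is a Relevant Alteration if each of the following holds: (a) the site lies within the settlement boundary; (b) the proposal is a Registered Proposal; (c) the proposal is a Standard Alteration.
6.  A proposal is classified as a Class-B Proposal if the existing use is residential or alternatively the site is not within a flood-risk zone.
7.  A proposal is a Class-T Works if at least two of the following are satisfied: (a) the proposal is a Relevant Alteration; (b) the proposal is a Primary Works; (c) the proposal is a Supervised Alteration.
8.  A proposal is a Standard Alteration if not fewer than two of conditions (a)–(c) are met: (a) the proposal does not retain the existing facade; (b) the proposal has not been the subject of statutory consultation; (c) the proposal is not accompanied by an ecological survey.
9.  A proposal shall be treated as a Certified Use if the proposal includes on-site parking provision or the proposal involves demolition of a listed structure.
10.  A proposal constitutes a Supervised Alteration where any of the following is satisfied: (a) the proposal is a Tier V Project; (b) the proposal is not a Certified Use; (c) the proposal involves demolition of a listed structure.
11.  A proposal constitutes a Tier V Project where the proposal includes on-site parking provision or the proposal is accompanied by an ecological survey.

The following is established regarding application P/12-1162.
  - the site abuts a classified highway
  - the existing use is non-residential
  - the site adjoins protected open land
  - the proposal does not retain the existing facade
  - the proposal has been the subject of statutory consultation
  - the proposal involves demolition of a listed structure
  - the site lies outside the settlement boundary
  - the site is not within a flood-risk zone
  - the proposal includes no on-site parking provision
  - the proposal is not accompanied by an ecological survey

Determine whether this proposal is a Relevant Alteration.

No

paragraph 1 — Registered Proposal: [the site adjoins protected open land? yes] AND [the proposal includes on-site parking provision? no] AND [the site lies within the settlement boundary? no] → not satisfied.
paragraph 8 — Standard Alteration: the proposal does not retain the existing facade? yes; the proposal has not been the subject of statutory consultation? no; the proposal is not accompanied by an ecological survey? yes — 2 of 3 hold (need ≥2) → satisfied.
paragraph 5 — Relevant Alteration: [the site lies within the settlement boundary? no] AND [Registered Proposal (paragraph 1)? no] AND [Standard Alteration (paragraph 8)? yes] → not satisfied.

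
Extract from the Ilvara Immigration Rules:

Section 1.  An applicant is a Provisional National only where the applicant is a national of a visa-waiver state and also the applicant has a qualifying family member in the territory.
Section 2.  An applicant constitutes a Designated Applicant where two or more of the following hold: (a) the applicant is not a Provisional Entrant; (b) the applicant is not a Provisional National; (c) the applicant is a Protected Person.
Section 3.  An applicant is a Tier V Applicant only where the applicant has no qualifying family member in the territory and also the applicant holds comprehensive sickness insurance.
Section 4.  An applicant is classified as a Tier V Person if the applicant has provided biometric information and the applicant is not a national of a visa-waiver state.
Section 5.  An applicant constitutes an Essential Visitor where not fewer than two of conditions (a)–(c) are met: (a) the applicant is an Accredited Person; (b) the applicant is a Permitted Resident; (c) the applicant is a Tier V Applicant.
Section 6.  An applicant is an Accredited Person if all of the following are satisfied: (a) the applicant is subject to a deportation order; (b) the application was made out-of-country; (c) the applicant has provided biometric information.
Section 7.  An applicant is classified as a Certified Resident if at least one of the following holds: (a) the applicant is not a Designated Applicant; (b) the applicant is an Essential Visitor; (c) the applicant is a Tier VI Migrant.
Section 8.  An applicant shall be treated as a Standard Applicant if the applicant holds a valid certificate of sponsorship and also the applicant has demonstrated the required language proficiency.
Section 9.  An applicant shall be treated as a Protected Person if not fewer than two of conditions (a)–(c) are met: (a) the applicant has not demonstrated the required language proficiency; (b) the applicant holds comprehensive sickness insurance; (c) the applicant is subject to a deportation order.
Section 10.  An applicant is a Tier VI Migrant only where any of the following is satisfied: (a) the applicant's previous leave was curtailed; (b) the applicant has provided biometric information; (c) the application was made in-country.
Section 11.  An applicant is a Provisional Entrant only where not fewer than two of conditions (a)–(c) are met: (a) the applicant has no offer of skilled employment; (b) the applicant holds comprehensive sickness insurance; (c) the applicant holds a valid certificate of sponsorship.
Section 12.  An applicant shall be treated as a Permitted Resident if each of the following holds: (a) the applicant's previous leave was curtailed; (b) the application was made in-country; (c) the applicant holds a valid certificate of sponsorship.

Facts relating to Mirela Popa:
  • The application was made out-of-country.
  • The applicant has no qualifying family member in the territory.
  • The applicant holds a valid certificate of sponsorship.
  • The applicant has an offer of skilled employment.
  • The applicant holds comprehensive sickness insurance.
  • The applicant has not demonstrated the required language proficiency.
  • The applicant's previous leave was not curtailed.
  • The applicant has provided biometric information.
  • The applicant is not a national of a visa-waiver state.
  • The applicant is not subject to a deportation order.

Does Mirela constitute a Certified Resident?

section 11 — Provisional Entrant: the applicant has no offer of skilled employment? no; the applicant holds comprehensive sickness insurance? yes; the applicant holds a valid certificate of sponsorship? yes — 2 of 3 hold (need ≥2) → satisfied.
section 1 — Provisional National: [the applicant is a national of a visa-waiver state? no] AND [the applicant has a qualifying family member in the territory? no] → not satisfied.
section 9 — Protected Person: the applicant has not demonstrated the required language proficiency? yes; the applicant holds comprehensive sickness insurance? yes; the applicant is subject to a deportation order? no — 2 of 3 hold (need ≥2) → satisfied.
section 2 — Designated Applicant: not a Provisional Entrant (section 11)? no; not a Provisional National (section 1)? yes; Protected Person (section 9)? yes — 2 of 3 hold (need ≥2) → satisfied.
section 6 — Accredited Person: [the applicant is subject to a deportation order? no] AND [the application was made out-of-country? yes] AND [the applicant has provided biometric information? yes] → not satisfied.
section 12 — Permitted Resident: [the applicant's previous leave was curtailed? no] AND [the application was made in-country? no] AND [the applicant holds a valid certificate of sponsorship? yes] → not satisfied.
section 3 — Tier V Applicant: [the applicant has no qualifying family member in the territory? yes] AND [the applicant holds comprehensive sickness insurance? yes] → satisfied.
section 5 — Essential Visitor: Accredited Person (section 6)? no; Permitted Resident (section 12)? no; Tier V Applicant (section 3)? yes — 1 of 3 hold (need ≥2) → not satisfied.
section 10 — Tier VI Migrant: [the applicant's previous leave was curtailed? no] OR [the applicant has provided biometric information? yes] OR [the application was made in-country? no] → satisfied.
section 7 — Certified Resident: [not a Designated Applicant (section 2)? no] OR [Essential Visitor (section 5)? no] OR [Tier VI Migrant (section 10)? yes] → satisfied.

Yes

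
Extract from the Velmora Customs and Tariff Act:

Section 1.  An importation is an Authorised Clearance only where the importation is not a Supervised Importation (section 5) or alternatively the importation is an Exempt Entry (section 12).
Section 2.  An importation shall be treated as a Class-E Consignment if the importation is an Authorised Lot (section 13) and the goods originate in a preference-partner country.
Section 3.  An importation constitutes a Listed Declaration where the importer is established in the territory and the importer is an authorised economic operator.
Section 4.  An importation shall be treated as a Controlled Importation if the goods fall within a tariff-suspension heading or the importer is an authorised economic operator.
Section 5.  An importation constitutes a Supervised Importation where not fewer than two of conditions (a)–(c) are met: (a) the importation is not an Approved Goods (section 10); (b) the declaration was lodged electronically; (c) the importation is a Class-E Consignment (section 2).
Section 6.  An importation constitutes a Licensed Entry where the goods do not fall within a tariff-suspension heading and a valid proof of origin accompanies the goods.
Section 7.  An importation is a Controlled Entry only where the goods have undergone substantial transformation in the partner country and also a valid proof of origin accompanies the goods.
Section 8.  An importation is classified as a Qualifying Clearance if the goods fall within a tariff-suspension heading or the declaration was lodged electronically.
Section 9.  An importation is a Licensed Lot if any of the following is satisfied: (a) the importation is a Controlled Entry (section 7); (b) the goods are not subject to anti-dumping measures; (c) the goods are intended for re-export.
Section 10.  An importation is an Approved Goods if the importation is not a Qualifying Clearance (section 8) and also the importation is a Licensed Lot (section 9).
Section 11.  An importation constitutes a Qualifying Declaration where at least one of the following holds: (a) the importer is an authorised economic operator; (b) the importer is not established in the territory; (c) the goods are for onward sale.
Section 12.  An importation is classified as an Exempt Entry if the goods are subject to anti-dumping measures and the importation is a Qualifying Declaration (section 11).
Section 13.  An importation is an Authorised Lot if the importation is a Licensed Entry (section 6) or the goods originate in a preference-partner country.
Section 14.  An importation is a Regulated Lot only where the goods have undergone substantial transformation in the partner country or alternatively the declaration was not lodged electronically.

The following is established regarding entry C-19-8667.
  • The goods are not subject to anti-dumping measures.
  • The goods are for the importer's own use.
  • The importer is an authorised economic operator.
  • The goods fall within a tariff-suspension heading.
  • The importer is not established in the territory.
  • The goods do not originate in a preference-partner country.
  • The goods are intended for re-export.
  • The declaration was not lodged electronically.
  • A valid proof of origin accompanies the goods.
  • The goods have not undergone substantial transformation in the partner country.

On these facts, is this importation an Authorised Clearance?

Under section 8: the goods fall within a tariff-suspension heading? yes; or the declaration was lodged electronically? no. So the importation is a Qualifying Clearance.
Under section 7: the goods have undergone substantial transformation in the partner country? no; and a valid proof of origin accompanies the goods? yes. So the importation is not a Controlled Entry.
Under section 9: Controlled Entry (section 7)? no; or the goods are not subject to anti-dumping measures? yes; or the goods are intended for re-export? yes. So the importation is a Licensed Lot.
Under section 10: not a Qualifying Clearance (section 8)? no; and Licensed Lot (section 9)? yes. So the importation is not an Approved Goods.
Under section 6: the goods do not fall within a tariff-suspension heading? no; and a valid proof of origin accompanies the goods? yes. So the importation is not a Licensed Entry.
Under section 13: Licensed Entry (section 6)? no; or the goods originate in a preference-partner country? no. So the importation is not an Authorised Lot.
Under section 2: Authorised Lot (section 13)? no; and the goods originate in a preference-partner country? no. So the importation is not a Class-E Consignment.
Under section 5: not an Approved Goods (section 10)? yes; the declaration was lodged electronically? no; Class-E Consignment (section 2)? no — 1 of 3 hold (need ≥2) → not satisfied.
Under section 11: the importer is an authorised economic operator? yes; or the importer is not established in the territory? yes; or the goods are for onward sale? no. So the importation is a Qualifying Declaration.
Under section 12: the goods are subject to anti-dumping measures? no; and Qualifying Declaration (section 11)? yes. So the importation is not an Exempt Entry.
Under section 1: not a Supervised Importation (section 5)? yes; or Exempt Entry (section 12)? no. So the importation is an Authorised Clearance.

Yes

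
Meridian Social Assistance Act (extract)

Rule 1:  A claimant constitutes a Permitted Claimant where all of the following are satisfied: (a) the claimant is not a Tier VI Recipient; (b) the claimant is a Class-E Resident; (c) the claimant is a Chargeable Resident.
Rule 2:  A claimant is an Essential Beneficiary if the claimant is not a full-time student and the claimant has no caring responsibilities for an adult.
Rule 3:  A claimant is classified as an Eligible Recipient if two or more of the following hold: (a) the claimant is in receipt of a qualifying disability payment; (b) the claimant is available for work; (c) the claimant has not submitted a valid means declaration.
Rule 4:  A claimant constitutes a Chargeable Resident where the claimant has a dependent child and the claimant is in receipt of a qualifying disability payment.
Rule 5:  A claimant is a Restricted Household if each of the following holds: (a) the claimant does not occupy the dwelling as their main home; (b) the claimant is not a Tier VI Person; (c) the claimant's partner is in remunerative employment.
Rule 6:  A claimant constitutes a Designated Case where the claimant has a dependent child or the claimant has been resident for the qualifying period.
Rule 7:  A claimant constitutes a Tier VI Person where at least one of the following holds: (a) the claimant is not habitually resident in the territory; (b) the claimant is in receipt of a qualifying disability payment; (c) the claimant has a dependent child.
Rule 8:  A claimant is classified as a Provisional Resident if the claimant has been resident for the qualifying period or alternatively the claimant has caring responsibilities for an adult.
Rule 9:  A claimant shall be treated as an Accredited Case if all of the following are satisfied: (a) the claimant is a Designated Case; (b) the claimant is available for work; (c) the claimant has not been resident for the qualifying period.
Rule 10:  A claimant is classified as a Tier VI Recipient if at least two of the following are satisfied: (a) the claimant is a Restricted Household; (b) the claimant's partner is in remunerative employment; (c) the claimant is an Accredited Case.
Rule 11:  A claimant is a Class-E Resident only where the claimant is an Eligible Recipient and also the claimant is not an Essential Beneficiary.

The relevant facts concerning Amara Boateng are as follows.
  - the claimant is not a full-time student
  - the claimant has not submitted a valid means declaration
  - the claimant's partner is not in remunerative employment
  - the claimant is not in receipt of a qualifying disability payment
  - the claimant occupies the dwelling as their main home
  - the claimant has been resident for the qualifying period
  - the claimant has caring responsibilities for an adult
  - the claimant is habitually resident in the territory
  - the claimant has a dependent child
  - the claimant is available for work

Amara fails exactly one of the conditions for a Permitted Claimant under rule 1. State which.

Chargeable Resident

Under rule 7: the claimant is not habitually resident in the territory? no; or the claimant is in receipt of a qualifying disability payment? no; or the claimant has a dependent child? yes. So the claimant is a Tier VI Person.
Under rule 5: the claimant does not occupy the dwelling as their main home? no; and not a Tier VI Person (rule 7)? no; and the claimant's partner is in remunerative employment? no. So the claimant is not a Restricted Household.
Under rule 6: the claimant has a dependent child? yes; or the claimant has been resident for the qualifying period? yes. So the claimant is a Designated Case.
Under rule 9: Designated Case (rule 6)? yes; and the claimant is available for work? yes; and the claimant has not been resident for the qualifying period? no. So the claimant is not an Accredited Case.
Under rule 10: Restricted Household (rule 5)? no; the claimant's partner is in remunerative employment? no; Accredited Case (rule 9)? no — 0 of 3 hold (need ≥2) → not satisfied.
Under rule 3: the claimant is in receipt of a qualifying disability payment? no; the claimant is available for work? yes; the claimant has not submitted a valid means declaration? yes — 2 of 3 hold (need ≥2) → satisfied.
Under rule 2: the claimant is not a full-time student? yes; and the claimant has no caring responsibilities for an adult? no. So the claimant is not an Essential Beneficiary.
Under rule 11: Eligible Recipient (rule 3)? yes; and not an Essential Beneficiary (rule 2)? yes. So the claimant is a Class-E Resident.
Under rule 4: the claimant has a dependent child? yes; and the claimant is in receipt of a qualifying disability payment? no. So the claimant is not a Chargeable Resident.
Under rule 1: not a Tier VI Recipient (rule 10)? yes; and Class-E Resident (rule 11)? yes; and Chargeable Resident (rule 4)? no. So the claimant is not a Permitted Claimant.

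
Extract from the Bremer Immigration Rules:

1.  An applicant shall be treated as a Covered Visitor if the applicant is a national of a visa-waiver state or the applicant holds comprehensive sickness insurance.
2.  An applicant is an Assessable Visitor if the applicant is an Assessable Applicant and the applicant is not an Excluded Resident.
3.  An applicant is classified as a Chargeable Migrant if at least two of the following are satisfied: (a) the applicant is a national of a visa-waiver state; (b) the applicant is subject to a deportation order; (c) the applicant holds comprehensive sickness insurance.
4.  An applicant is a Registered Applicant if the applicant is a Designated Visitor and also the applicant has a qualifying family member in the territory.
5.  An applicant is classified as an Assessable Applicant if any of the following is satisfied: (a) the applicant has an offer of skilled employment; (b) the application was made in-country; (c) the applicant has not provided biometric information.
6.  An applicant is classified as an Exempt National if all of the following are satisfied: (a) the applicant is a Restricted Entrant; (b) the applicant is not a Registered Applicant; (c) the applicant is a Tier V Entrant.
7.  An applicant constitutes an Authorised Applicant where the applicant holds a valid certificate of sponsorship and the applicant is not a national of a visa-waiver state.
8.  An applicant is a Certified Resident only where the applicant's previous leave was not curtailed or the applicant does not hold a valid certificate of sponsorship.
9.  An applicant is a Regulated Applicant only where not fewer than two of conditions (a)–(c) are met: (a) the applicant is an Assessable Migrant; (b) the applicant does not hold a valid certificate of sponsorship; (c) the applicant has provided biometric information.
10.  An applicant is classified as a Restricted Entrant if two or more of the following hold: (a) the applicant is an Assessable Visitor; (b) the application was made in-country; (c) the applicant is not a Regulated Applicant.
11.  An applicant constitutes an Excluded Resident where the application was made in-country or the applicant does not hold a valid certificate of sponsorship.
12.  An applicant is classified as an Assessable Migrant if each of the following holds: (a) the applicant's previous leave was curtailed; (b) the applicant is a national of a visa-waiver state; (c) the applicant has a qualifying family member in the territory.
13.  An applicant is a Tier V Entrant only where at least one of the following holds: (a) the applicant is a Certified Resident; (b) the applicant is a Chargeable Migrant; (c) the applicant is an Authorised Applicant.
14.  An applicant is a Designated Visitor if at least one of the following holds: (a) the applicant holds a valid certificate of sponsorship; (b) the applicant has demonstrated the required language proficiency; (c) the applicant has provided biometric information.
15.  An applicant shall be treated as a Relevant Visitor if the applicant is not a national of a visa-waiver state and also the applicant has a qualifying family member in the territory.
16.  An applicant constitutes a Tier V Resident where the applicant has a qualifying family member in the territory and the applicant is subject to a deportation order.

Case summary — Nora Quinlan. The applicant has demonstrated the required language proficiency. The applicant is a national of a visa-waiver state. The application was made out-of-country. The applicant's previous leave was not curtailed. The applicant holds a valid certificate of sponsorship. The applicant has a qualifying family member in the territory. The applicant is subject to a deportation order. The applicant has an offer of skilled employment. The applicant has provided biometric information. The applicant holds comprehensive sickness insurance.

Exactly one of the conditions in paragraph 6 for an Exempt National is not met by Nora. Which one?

paragraph 5 — Assessable Applicant: [the applicant has an offer of skilled employment? yes] OR [the application was made in-country? no] OR [the applicant has not provided biometric information? no] → satisfied.
paragraph 11 — Excluded Resident: [the application was made in-country? no] OR [the applicant does not hold a valid certificate of sponsorship? no] → not satisfied.
paragraph 2 — Assessable Visitor: [Assessable Applicant (paragraph 5)? yes] AND [not an Excluded Resident (paragraph 11)? yes] → satisfied.
paragraph 12 — Assessable Migrant: [the applicant's previous leave was curtailed? no] AND [the applicant is a national of a visa-waiver state? yes] AND [the applicant has a qualifying family member in the territory? yes] → not satisfied.
paragraph 9 — Regulated Applicant: Assessable Migrant (paragraph 12)? no; the applicant does not hold a valid certificate of sponsorship? no; the applicant has provided biometric information? yes — 1 of 3 hold (need ≥2) → not satisfied.
paragraph 10 — Restricted Entrant: Assessable Visitor (paragraph 2)? yes; the application was made in-country? no; not a Regulated Applicant (paragraph 9)? yes — 2 of 3 hold (need ≥2) → satisfied.
paragraph 14 — Designated Visitor: [the applicant holds a valid certificate of sponsorship? yes] OR [the applicant has demonstrated the required language proficiency? yes] OR [the applicant has provided biometric information? yes] → satisfied.
paragraph 4 — Registered Applicant: [Designated Visitor (paragraph 14)? yes] AND [the applicant has a qualifying family member in the territory? yes] → satisfied.
paragraph 8 — Certified Resident: [the applicant's previous leave was not curtailed? yes] OR [the applicant does not hold a valid certificate of sponsorship? no] → satisfied.
paragraph 3 — Chargeable Migrant: the applicant is a national of a visa-waiver state? yes; the applicant is subject to a deportation order? yes; the applicant holds comprehensive sickness insurance? yes — 3 of 3 hold (need ≥2) → satisfied.
paragraph 7 — Authorised Applicant: [the applicant holds a valid certificate of sponsorship? yes] AND [the applicant is not a national of a visa-waiver state? no] → not satisfied.
paragraph 13 — Tier V Entrant: [Certified Resident (paragraph 8)? yes] OR [Chargeable Migrant (paragraph 3)? yes] OR [Authorised Applicant (paragraph 7)? no] → satisfied.
paragraph 6 — Exempt National: [Restricted Entrant (paragraph 10)? yes] AND [not a Registered Applicant (paragraph 4)? no] AND [Tier V Entrant (paragraph 13)? yes] → not satisfied.

Registered Applicant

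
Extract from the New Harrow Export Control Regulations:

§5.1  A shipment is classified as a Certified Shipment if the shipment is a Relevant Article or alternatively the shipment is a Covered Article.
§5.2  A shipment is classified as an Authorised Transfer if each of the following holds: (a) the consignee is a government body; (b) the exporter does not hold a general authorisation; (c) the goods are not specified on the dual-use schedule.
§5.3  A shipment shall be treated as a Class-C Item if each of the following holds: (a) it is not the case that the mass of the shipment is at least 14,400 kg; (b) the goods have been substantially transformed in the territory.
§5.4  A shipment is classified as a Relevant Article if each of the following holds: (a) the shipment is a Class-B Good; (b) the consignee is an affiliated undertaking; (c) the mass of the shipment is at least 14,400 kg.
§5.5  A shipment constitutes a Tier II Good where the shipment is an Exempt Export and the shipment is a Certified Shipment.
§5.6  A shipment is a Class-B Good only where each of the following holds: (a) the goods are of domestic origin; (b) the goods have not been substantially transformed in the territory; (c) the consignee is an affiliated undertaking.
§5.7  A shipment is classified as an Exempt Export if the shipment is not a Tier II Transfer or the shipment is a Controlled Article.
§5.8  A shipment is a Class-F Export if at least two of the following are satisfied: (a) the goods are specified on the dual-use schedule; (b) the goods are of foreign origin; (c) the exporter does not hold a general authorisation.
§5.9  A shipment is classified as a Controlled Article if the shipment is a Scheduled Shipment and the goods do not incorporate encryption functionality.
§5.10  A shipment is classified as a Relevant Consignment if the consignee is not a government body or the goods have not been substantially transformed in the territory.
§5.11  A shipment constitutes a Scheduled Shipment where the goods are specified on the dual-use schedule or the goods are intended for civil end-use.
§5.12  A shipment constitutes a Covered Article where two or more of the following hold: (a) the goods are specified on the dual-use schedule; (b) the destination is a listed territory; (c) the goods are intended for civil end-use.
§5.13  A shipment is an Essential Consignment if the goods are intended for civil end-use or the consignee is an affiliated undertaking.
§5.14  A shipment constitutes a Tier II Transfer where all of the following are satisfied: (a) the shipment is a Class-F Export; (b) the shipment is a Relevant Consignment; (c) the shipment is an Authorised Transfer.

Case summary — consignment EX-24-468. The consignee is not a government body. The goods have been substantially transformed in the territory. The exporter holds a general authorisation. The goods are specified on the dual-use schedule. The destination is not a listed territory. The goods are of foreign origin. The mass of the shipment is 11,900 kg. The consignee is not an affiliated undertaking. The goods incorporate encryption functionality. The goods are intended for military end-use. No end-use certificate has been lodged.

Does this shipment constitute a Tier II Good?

No

§5.8 — Class-F Export: the goods are specified on the dual-use schedule? yes; the goods are of foreign origin? yes; the exporter does not hold a general authorisation? no — 2 of 3 hold (need ≥2) → satisfied.
§5.10 — Relevant Consignment: [the consignee is not a government body? yes] OR [the goods have not been substantially transformed in the territory? no] → satisfied.
§5.2 — Authorised Transfer: [the consignee is a government body? no] AND [the exporter does not hold a general authorisation? no] AND [the goods are not specified on the dual-use schedule? no] → not satisfied.
§5.14 — Tier II Transfer: [Class-F Export (§5.8)? yes] AND [Relevant Consignment (§5.10)? yes] AND [Authorised Transfer (§5.2)? no] → not satisfied.
§5.11 — Scheduled Shipment: [the goods are specified on the dual-use schedule? yes] OR [the goods are intended for civil end-use? no] → satisfied.
§5.9 — Controlled Article: [Scheduled Shipment (§5.11)? yes] AND [the goods do not incorporate encryption functionality? no] → not satisfied.
§5.7 — Exempt Export: [not a Tier II Transfer (§5.14)? yes] OR [Controlled Article (§5.9)? no] → satisfied.
§5.6 — Class-B Good: [the goods are of domestic origin? no] AND [the goods have not been substantially transformed in the territory? no] AND [the consignee is an affiliated undertaking? no] → not satisfied.
§5.4 — Relevant Article: [Class-B Good (§5.6)? no] AND [the consignee is an affiliated undertaking? no] AND [mass of the shipment: 11,900 kg ≥ 14,400 kg? no] → not satisfied.
§5.12 — Covered Article: the goods are specified on the dual-use schedule? yes; the destination is a listed territory? no; the goods are intended for civil end-use? no — 1 of 3 hold (need ≥2) → not satisfied.
§5.1 — Certified Shipment: [Relevant Article (§5.4)? no] OR [Covered Article (§5.12)? no] → not satisfied.
§5.5 — Tier II Good: [Exempt Export (§5.7)? yes] AND [Certified Shipment (§5.1)? no] → not satisfied.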